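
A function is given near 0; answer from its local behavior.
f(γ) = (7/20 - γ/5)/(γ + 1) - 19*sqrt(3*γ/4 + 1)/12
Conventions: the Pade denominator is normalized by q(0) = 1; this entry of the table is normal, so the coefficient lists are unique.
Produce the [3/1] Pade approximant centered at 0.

The Pade approximant has numerator coefficients [-37/30, -27117763/11634240, -5454805/12409856, 8894109/198557696]; denominator coefficients [1, 373273/387808].

Taylor coefficients needed (expand at 0): a_0 = -37/30, a_1 = -183/160, a_2 = 1693/2560, a_3 = -12119/20480, a_4 = 373273/655360.
Write the denominator as Q(γ) = 1 + q1*γ. Requiring Q*f - P = O(γ^5) with deg P <= 3 kills the coefficients of γ^4..γ^4 in Q*f:
  γ^4: a_4 + q1*a_3 = 0, i.e. 373273/655360 + (-12119/20480)*q1 = 0.
Solving this linear system: q1 = 373273/387808.
The numerator is Q*f truncated at degree 3: P0 = a_0 = -37/30; P1 = a_1 + q1*a_0 = -27117763/11634240; P2 = a_2 + q1*a_1 = -5454805/12409856; P3 = a_3 + q1*a_2 = 8894109/198557696.


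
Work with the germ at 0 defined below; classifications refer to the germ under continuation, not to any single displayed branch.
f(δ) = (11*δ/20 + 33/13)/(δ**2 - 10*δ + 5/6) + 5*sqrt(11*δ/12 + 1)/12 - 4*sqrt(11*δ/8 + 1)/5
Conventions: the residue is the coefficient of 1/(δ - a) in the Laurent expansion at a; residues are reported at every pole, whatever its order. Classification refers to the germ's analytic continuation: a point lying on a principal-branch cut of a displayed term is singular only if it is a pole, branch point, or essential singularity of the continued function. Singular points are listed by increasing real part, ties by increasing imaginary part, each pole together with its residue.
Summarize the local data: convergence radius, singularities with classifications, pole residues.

Denominator factor (δ**2 - 10*δ + 5/6): discriminant 290/3, real irrational roots 5 + (1/6)*sqrt(870) and 5 - (1/6)*sqrt(870); poles of order 1, moduli 5 + (1/6)*sqrt(870) and 5 - (1/6)*sqrt(870).
Branch term (-4/5)*sqrt(1 - δ/(-8/11)): its argument vanishes at δ = -8/11, a square-root branch point, modulus 8/11.
Branch term (5/12)*sqrt(1 - δ/(-12/11)): its argument vanishes at δ = -12/11, a square-root branch point, modulus 12/11.
The radius of convergence is the smallest modulus among the singular points: 5 - (1/6)*sqrt(870).
The branch terms are analytic at 5 - (1/6)*sqrt(870) and contribute nothing to the residue; only the rational part matters.
The factor δ**2 - 10*δ + 5/6 splits as (δ - a)(δ - a') with a = 5 - (1/6)*sqrt(870), a' = 5 + (1/6)*sqrt(870). At the order-1 pole a set g(δ) = (δ - a)*(rational part) = [11*δ/20 + 33/13] / (δ - a').
Simple pole: residue = g(a) at a = 5 - (1/6)*sqrt(870), which is 11/40 - (55/3016)*sqrt(870).
The branch terms are analytic at 5 + (1/6)*sqrt(870) and contribute nothing to the residue; only the rational part matters.
The factor δ**2 - 10*δ + 5/6 splits as (δ - a)(δ - a') with a = 5 + (1/6)*sqrt(870), a' = 5 - (1/6)*sqrt(870). At the order-1 pole a set g(δ) = (δ - a)*(rational part) = [11*δ/20 + 33/13] / (δ - a').
Simple pole: residue = g(a) at a = 5 + (1/6)*sqrt(870), which is 11/40 + (55/3016)*sqrt(870).
List the singular points by increasing real part (a conjugate pair: the negative imaginary part first).

Radius of convergence at 0: 5 - (1/6)*sqrt(870).
At -12/11: an algebraic (square-root) branch point.
At -8/11: an algebraic (square-root) branch point.
At 5 - (1/6)*sqrt(870): a pole of order 1; residue 11/40 - (55/3016)*sqrt(870).
At 5 + (1/6)*sqrt(870): a pole of order 1; residue 11/40 + (55/3016)*sqrt(870).


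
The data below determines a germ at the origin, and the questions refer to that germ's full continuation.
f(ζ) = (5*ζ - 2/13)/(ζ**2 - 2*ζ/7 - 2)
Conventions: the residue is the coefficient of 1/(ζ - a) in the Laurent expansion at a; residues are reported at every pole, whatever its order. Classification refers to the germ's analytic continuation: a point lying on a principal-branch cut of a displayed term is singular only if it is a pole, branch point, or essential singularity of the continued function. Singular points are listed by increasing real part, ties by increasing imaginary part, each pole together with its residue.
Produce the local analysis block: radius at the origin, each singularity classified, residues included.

Denominator factor (ζ**2 - 2*ζ/7 - 2): discriminant 396/49, real irrational roots 1/7 + (3/7)*sqrt(11) and 1/7 - (3/7)*sqrt(11); poles of order 1, moduli 1/7 + (3/7)*sqrt(11) and -1/7 + (3/7)*sqrt(11).
The radius of convergence is the smallest modulus among the singular points: -1/7 + (3/7)*sqrt(11).
The factor ζ**2 - 2*ζ/7 - 2 splits as (ζ - a)(ζ - a') with a = 1/7 - (3/7)*sqrt(11), a' = 1/7 + (3/7)*sqrt(11). At the order-1 pole a set g(ζ) = (ζ - a)*f(ζ) = [5*ζ - 2/13] / (ζ - a').
Simple pole: residue = g(a) at a = 1/7 - (3/7)*sqrt(11), which is 5/2 - (17/286)*sqrt(11).
The factor ζ**2 - 2*ζ/7 - 2 splits as (ζ - a)(ζ - a') with a = 1/7 + (3/7)*sqrt(11), a' = 1/7 - (3/7)*sqrt(11). At the order-1 pole a set g(ζ) = (ζ - a)*f(ζ) = [5*ζ - 2/13] / (ζ - a').
Simple pole: residue = g(a) at a = 1/7 + (3/7)*sqrt(11), which is 5/2 + (17/286)*sqrt(11).
List the singular points by increasing real part (a conjugate pair: the negative imaginary part first).

Radius of convergence at 0: -1/7 + (3/7)*sqrt(11).
At 1/7 - (3/7)*sqrt(11): a pole of order 1; residue 5/2 - (17/286)*sqrt(11).
At 1/7 + (3/7)*sqrt(11): a pole of order 1; residue 5/2 + (17/286)*sqrt(11).


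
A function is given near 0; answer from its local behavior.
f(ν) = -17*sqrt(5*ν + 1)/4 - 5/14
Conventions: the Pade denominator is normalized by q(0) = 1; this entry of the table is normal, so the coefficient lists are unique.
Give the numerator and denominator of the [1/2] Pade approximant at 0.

Taylor coefficients needed (expand at 0): a_0 = -129/28, a_1 = -85/8, a_2 = 425/32, a_3 = -2125/64.
Write the denominator as Q(ν) = 1 + q1*ν + q2*ν^2. Requiring Q*f - P = O(ν^4) with deg P <= 1 kills the coefficients of ν^2..ν^3 in Q*f:
  ν^2: a_2 + q1*a_1 + q2*a_0 = 0, i.e. 425/32 + (-85/8)*q1 + (-129/28)*q2 = 0.
  ν^3: a_3 + q1*a_2 + q2*a_1 = 0, i.e. -2125/64 + (425/32)*q1 + (-85/8)*q2 = 0.
Solving this linear system: q1 = 620/367, q2 = -2975/2936.
The numerator is Q*f truncated at degree 1: P0 = a_0 = -129/28; P1 = a_1 + q1*a_0 = -378325/20552.

The Pade approximant has numerator coefficients [-129/28, -378325/20552]; denominator coefficients [1, 620/367, -2975/2936].


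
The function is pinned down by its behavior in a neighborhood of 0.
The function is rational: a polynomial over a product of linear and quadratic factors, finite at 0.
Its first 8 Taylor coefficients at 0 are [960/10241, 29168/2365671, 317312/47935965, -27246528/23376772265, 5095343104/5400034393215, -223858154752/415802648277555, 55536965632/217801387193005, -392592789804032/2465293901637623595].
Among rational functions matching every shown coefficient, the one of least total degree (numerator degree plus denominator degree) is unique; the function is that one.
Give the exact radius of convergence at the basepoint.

The radius of convergence is 11/6.

No rational of total degree below 5 reproduces all 8 coefficients; solving the [2/3] Pade equations on them gives f(ω) = (-12*ω**2/35 + 2*ω/9 + 40/19)/((ω - 7/2)**2*(ω + 11/6)), whose expansion matches every shown term.
Denominator factor (ω - 7/2)^2: pole of order 2 at 7/2, modulus 7/2.
Denominator factor (ω + 11/6): pole of order 1 at -11/6, modulus 11/6.
The radius of convergence is the smallest modulus among the singular points: 11/6.


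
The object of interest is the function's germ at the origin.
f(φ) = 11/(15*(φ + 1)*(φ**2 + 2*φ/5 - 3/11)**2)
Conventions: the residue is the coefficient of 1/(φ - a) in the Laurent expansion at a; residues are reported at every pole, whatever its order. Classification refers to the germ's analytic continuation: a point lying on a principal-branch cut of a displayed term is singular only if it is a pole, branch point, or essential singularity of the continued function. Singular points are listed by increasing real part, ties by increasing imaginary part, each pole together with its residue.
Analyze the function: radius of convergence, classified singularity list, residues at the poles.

Radius of convergence at 0: -1/5 + (1/55)*sqrt(946).
At -1: a pole of order 1; residue 6655/972.
At -1/5 - (1/55)*sqrt(946): a pole of order 2; residue -6655/1944 - (272855/3594456)*sqrt(946).
At -1/5 + (1/55)*sqrt(946): a pole of order 2; residue -6655/1944 + (272855/3594456)*sqrt(946).

Denominator factor (φ + 1): pole of order 1 at -1, modulus 1.
Denominator factor (φ**2 + 2*φ/5 - 3/11)^2: discriminant 344/275, real irrational roots -1/5 + (1/55)*sqrt(946) and -1/5 - (1/55)*sqrt(946); poles of order 2, moduli -1/5 + (1/55)*sqrt(946) and 1/5 + (1/55)*sqrt(946).
The radius of convergence is the smallest modulus among the singular points: -1/5 + (1/55)*sqrt(946).
At the order-1 pole -1 set g(φ) = (φ - (-1))*f(φ) = 11/(15*(φ**2 + 2*φ/5 - 3/11)**2).
Simple pole: residue = g(a) at a = -1, which is 6655/972.
The factor φ**2 + 2*φ/5 - 3/11 splits as (φ - a)(φ - a') with a = -1/5 - (1/55)*sqrt(946), a' = -1/5 + (1/55)*sqrt(946). At the order-2 pole a set g(φ) = (φ - a)^2*f(φ) = [11/(15*(φ + 1))] / (φ - a')^2.
Order-2 pole: residue = g'(a); g'(-1/5 - (1/55)*sqrt(946)) = -6655/1944 - (272855/3594456)*sqrt(946), so the residue is -6655/1944 - (272855/3594456)*sqrt(946).
The factor φ**2 + 2*φ/5 - 3/11 splits as (φ - a)(φ - a') with a = -1/5 + (1/55)*sqrt(946), a' = -1/5 - (1/55)*sqrt(946). At the order-2 pole a set g(φ) = (φ - a)^2*f(φ) = [11/(15*(φ + 1))] / (φ - a')^2.
Order-2 pole: residue = g'(a); g'(-1/5 + (1/55)*sqrt(946)) = -6655/1944 + (272855/3594456)*sqrt(946), so the residue is -6655/1944 + (272855/3594456)*sqrt(946).
List the singular points by increasing real part (a conjugate pair: the negative imaginary part first).


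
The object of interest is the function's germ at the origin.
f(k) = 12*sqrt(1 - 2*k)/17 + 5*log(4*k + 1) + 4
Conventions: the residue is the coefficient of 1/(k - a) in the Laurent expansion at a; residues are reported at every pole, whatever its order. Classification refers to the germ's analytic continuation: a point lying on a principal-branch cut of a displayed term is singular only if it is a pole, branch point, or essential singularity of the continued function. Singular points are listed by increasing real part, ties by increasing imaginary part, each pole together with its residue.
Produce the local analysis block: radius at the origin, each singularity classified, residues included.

Radius of convergence at 0: 1/4.
At -1/4: a logarithmic branch point.
At 1/2: an algebraic (square-root) branch point.

Branch term (12/17)*sqrt(1 - k/(1/2)): its argument vanishes at k = 1/2, a square-root branch point, modulus 1/2.
Branch term (5)*log(1 - k/(-1/4)): its argument vanishes at k = -1/4, a logarithmic branch point, modulus 1/4.
The radius of convergence is the smallest modulus among the singular points: 1/4.
List the singular points by increasing real part (a conjugate pair: the negative imaginary part first).


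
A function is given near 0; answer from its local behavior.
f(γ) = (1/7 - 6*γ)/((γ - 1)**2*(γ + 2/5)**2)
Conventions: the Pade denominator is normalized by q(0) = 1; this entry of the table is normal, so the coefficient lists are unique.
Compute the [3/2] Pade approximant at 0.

Taylor coefficients needed (expand at 0): a_0 = 25/28, a_1 = -1125/28, a_2 = 13775/112, a_3 = -26475/56, a_4 = 92775/64, a_5 = -286425/64.
Write the denominator as Q(γ) = 1 + q1*γ + q2*γ^2. Requiring Q*f - P = O(γ^6) with deg P <= 3 kills the coefficients of γ^4..γ^5 in Q*f:
  γ^4: a_4 + q1*a_3 + q2*a_2 = 0, i.e. 92775/64 + (-26475/56)*q1 + (13775/112)*q2 = 0.
  γ^5: a_5 + q1*a_4 + q2*a_3 = 0, i.e. -286425/64 + (92775/64)*q1 + (-26475/56)*q2 = 0.
Solving this linear system: q1 = 3609879/1210123, q2 = -1547133/4840492.
The numerator is Q*f truncated at degree 3: P0 = a_0 = 25/28; P1 = a_1 + q1*a_0 = -317785350/8470861; P2 = a_2 + q1*a_1 + q2*a_0 = 96577625/33883444; P3 = a_3 + q1*a_2 + q2*a_1 = -1576175625/16941722.

The Pade approximant has numerator coefficients [25/28, -317785350/8470861, 96577625/33883444, -1576175625/16941722]; denominator coefficients [1, 3609879/1210123, -1547133/4840492].


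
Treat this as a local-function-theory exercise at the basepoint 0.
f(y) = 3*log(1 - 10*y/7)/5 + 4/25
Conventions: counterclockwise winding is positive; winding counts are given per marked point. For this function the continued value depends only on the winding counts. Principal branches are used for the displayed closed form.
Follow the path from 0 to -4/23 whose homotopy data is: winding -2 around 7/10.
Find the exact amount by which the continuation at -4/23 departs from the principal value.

The rational part is single-valued and drops out of the difference; each branch term changes only by its own monodromy.
(3/5)*log(1 - y/(7/10)): each positive loop around 7/10 adds 2*pi*i to the log, so winding -2 contributes (3/5)*(-2)*2*pi*i = -(12/5)*pi*i.
Summing the contributions at y = -4/23 gives -(12/5)*pi*i.

Continued minus principal equals -(12/5)*pi*i.


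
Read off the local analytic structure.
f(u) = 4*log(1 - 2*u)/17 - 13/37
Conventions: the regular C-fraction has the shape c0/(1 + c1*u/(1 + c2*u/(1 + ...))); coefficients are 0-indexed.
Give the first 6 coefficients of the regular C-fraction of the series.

Taylor coefficients (expand at 0): a_0 = -13/37, a_1 = -8/17, a_2 = -8/17, a_3 = -32/51, a_4 = -16/17, a_5 = -128/85.
c0 = a_0 = -13/37. Peel one level at a time: if S = 1 + c*u/S' with S'(0) = 1, then c is the u-coefficient of S and S' = c*u/(S - 1).
S_1 = c0/f = 1 + (-296/221)*u + (22200/48841)*u^2 + ...; c1 = -296/221.
S_2 = c1*u/(S_1 - 1) = 1 + (75/221)*u + (-1/3)*u^2 + ...; c2 = 75/221.
S_3 = c2*u/(S_2 - 1) = 1 + (221/225)*u + (98566/50625)*u^2 + ...; c3 = 221/225.
S_4 = c3*u/(S_3 - 1) = 1 + (-446/225)*u + (-4/15)*u^2 + ...; c4 = -446/225.
S_5 = c4*u/(S_4 - 1) = 1 + (-30/223)*u + ...; c5 = -30/223.

The regular C-fraction coefficients are [-13/37, -296/221, 75/221, 221/225, -446/225, -30/223].


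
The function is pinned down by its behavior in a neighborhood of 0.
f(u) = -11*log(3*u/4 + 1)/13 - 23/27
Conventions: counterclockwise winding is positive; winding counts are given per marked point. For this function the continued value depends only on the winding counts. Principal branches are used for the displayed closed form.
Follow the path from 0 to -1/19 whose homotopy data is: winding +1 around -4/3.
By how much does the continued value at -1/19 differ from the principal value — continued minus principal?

The rational part is single-valued and drops out of the difference; each branch term changes only by its own monodromy.
(-11/13)*log(1 - u/(-4/3)): each positive loop around -4/3 adds 2*pi*i to the log, so winding +1 contributes (-11/13)*(1)*2*pi*i = -(22/13)*pi*i.
Summing the contributions at u = -1/19 gives -(22/13)*pi*i.

Continued minus principal equals -(22/13)*pi*i.


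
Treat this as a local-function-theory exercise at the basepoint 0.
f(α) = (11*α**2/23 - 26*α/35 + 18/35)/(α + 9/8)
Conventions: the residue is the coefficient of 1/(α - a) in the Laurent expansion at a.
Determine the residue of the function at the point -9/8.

The residue is 14391/7360.

At the order-1 pole -9/8 set g(α) = (α - (-9/8))*f(α) = 11*α**2/23 - 26*α/35 + 18/35.
Simple pole: residue = g(a) at a = -9/8, which is 14391/7360.


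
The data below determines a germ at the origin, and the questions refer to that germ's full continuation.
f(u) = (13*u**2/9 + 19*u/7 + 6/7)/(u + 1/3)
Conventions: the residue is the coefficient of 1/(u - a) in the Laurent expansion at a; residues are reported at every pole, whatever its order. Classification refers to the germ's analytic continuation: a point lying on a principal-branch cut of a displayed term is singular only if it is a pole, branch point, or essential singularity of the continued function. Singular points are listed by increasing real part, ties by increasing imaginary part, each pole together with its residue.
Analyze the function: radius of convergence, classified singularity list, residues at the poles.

Radius of convergence at 0: 1/3.
At -1/3: a pole of order 1; residue 64/567.

Denominator factor (u + 1/3): pole of order 1 at -1/3, modulus 1/3.
The radius of convergence is the smallest modulus among the singular points: 1/3.
At the order-1 pole -1/3 set g(u) = (u - (-1/3))*f(u) = 13*u**2/9 + 19*u/7 + 6/7.
Simple pole: residue = g(a) at a = -1/3, which is 64/567.


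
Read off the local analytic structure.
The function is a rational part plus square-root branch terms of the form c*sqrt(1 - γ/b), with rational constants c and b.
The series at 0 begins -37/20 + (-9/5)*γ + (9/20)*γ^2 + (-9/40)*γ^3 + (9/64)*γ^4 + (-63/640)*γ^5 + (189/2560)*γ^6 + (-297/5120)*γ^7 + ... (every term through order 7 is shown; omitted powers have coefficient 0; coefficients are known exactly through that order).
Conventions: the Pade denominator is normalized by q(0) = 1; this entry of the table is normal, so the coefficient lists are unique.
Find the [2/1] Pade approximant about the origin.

The Pade approximant has numerator coefficients [-37/20, -109/40, -9/20]; denominator coefficients [1, 1/2].

Taylor coefficients needed (read off): a_0 = -37/20, a_1 = -9/5, a_2 = 9/20, a_3 = -9/40.
Write the denominator as Q(γ) = 1 + q1*γ. Requiring Q*f - P = O(γ^4) with deg P <= 2 kills the coefficients of γ^3..γ^3 in Q*f:
  γ^3: a_3 + q1*a_2 = 0, i.e. -9/40 + (9/20)*q1 = 0.
Solving this linear system: q1 = 1/2.
The numerator is Q*f truncated at degree 2: P0 = a_0 = -37/20; P1 = a_1 + q1*a_0 = -109/40; P2 = a_2 + q1*a_1 = -9/20.


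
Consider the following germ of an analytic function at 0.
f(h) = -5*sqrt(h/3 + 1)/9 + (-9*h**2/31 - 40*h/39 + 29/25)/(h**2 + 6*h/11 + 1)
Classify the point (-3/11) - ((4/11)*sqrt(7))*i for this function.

The denominator factor h**2 + 6*h/11 + 1 vanishes at (-3/11) - ((4/11)*sqrt(7))*i and appears to the power 1; the numerator there equals (2056402/1219075) + ((46136/146289)*sqrt(7))*i, nonzero, and no other factor vanishes.
The branch terms are analytic at this point.
Hence a pole whose order is the multiplicity, 1.

The point is a pole of order 1.


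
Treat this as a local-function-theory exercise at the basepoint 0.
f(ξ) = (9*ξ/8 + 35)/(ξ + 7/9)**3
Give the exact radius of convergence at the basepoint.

Denominator factor (ξ + 7/9)^3: pole of order 3 at -7/9, modulus 7/9.
The radius of convergence is the smallest modulus among the singular points: 7/9.

The radius of convergence is 7/9.


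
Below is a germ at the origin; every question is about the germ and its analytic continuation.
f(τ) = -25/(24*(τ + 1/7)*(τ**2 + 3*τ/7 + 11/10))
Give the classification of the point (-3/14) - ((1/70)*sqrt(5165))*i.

The point is a pole of order 1.

The denominator factor τ**2 + 3*τ/7 + 11/10 vanishes at (-3/14) - ((1/70)*sqrt(5165))*i and appears to the power 1; the numerator there equals -25/24, nonzero, and no other factor vanishes.
Hence a pole whose order is the multiplicity, 1.


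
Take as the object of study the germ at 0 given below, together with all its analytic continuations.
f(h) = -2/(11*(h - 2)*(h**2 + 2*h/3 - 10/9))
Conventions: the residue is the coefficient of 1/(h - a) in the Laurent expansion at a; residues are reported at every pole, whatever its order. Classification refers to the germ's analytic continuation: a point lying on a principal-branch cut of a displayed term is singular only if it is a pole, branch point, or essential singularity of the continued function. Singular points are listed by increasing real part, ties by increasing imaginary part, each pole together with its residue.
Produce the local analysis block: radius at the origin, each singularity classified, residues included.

Denominator factor (h - 2): pole of order 1 at 2, modulus 2.
Denominator factor (h**2 + 2*h/3 - 10/9): discriminant 44/9, real irrational roots -1/3 + (1/3)*sqrt(11) and -1/3 - (1/3)*sqrt(11); poles of order 1, moduli -1/3 + (1/3)*sqrt(11) and 1/3 + (1/3)*sqrt(11).
The radius of convergence is the smallest modulus among the singular points: -1/3 + (1/3)*sqrt(11).
The factor h**2 + 2*h/3 - 10/9 splits as (h - a)(h - a') with a = -1/3 - (1/3)*sqrt(11), a' = -1/3 + (1/3)*sqrt(11). At the order-1 pole a set g(h) = (h - a)*f(h) = [-2/(11*(h - 2))] / (h - a').
Simple pole: residue = g(a) at a = -1/3 - (1/3)*sqrt(11), which is 9/418 - (63/4598)*sqrt(11).
The factor h**2 + 2*h/3 - 10/9 splits as (h - a)(h - a') with a = -1/3 + (1/3)*sqrt(11), a' = -1/3 - (1/3)*sqrt(11). At the order-1 pole a set g(h) = (h - a)*f(h) = [-2/(11*(h - 2))] / (h - a').
Simple pole: residue = g(a) at a = -1/3 + (1/3)*sqrt(11), which is 9/418 + (63/4598)*sqrt(11).
At the order-1 pole 2 set g(h) = (h - (2))*f(h) = -2/(11*(h**2 + 2*h/3 - 10/9)).
Simple pole: residue = g(a) at a = 2, which is -9/209.
List the singular points by increasing real part (a conjugate pair: the negative imaginary part first).

Radius of convergence at 0: -1/3 + (1/3)*sqrt(11).
At -1/3 - (1/3)*sqrt(11): a pole of order 1; residue 9/418 - (63/4598)*sqrt(11).
At -1/3 + (1/3)*sqrt(11): a pole of order 1; residue 9/418 + (63/4598)*sqrt(11).
At 2: a pole of order 1; residue -9/209.


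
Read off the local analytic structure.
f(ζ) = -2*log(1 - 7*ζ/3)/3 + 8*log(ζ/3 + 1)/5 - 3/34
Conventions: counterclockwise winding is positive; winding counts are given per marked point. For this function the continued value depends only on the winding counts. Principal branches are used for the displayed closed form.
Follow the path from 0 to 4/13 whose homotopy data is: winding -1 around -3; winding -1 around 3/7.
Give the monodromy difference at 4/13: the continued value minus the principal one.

The rational part is single-valued and drops out of the difference; each branch term changes only by its own monodromy.
(-2/3)*log(1 - ζ/(3/7)): each positive loop around 3/7 adds 2*pi*i to the log, so winding -1 contributes (-2/3)*(-1)*2*pi*i = (4/3)*pi*i.
(8/5)*log(1 - ζ/(-3)): each positive loop around -3 adds 2*pi*i to the log, so winding -1 contributes (8/5)*(-1)*2*pi*i = -(16/5)*pi*i.
Summing the contributions at ζ = 4/13 gives -(28/15)*pi*i.

Continued minus principal equals -(28/15)*pi*i.


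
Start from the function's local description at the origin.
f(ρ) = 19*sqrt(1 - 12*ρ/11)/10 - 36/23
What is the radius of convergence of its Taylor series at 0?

Branch term (19/10)*sqrt(1 - ρ/(11/12)): its argument vanishes at ρ = 11/12, a square-root branch point, modulus 11/12.
The radius of convergence is the smallest modulus among the singular points: 11/12.

The radius of convergence is 11/12.


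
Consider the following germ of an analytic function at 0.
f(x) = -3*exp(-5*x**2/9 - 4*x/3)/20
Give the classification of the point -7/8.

There is no denominator, hence no pole anywhere.
The factor exp(-5*x**2/9 - 4*x/3) is entire.
So the germ continues analytically to -7/8.

The point is a regular point.


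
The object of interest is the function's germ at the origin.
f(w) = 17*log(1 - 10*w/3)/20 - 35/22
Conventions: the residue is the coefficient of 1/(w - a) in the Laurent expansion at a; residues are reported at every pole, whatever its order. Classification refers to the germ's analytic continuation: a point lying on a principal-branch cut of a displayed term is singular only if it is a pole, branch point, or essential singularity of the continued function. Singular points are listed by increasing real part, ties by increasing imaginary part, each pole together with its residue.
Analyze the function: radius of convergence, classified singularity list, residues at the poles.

Radius of convergence at 0: 3/10.
At 3/10: a logarithmic branch point.

Branch term (17/20)*log(1 - w/(3/10)): its argument vanishes at w = 3/10, a logarithmic branch point, modulus 3/10.
The radius of convergence is the smallest modulus among the singular points: 3/10.


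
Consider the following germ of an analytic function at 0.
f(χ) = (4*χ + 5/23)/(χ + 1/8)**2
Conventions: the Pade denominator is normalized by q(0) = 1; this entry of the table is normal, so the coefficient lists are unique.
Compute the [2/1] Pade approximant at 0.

The Pade approximant has numerator coefficients [320/23, 5408/23, -21632/23]; denominator coefficients [1, 29/2].

Taylor coefficients needed (expand at 0): a_0 = 320/23, a_1 = 768/23, a_2 = -32768/23, a_3 = 475136/23.
Write the denominator as Q(χ) = 1 + q1*χ. Requiring Q*f - P = O(χ^4) with deg P <= 2 kills the coefficients of χ^3..χ^3 in Q*f:
  χ^3: a_3 + q1*a_2 = 0, i.e. 475136/23 + (-32768/23)*q1 = 0.
Solving this linear system: q1 = 29/2.
The numerator is Q*f truncated at degree 2: P0 = a_0 = 320/23; P1 = a_1 + q1*a_0 = 5408/23; P2 = a_2 + q1*a_1 = -21632/23.


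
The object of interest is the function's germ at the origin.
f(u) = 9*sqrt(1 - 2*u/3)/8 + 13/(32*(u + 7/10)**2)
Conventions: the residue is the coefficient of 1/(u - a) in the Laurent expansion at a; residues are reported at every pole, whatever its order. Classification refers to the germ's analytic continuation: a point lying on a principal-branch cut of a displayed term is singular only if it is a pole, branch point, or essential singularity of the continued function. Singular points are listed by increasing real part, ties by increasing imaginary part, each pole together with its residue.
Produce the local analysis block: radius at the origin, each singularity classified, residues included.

Radius of convergence at 0: 7/10.
At -7/10: a pole of order 2; residue 0.
At 3/2: an algebraic (square-root) branch point.

Denominator factor (u + 7/10)^2: pole of order 2 at -7/10, modulus 7/10.
Branch term (9/8)*sqrt(1 - u/(3/2)): its argument vanishes at u = 3/2, a square-root branch point, modulus 3/2.
The radius of convergence is the smallest modulus among the singular points: 7/10.
The branch term is analytic at -7/10 and contributes nothing to the residue; only the rational part matters.
At the order-2 pole -7/10 set g(u) = (u - (-7/10))^2*(rational part) = 13/32.
Order-2 pole: residue = g'(a); g'(-7/10) = 0, so the residue is 0.
List the singular points by increasing real part (a conjugate pair: the negative imaginary part first).


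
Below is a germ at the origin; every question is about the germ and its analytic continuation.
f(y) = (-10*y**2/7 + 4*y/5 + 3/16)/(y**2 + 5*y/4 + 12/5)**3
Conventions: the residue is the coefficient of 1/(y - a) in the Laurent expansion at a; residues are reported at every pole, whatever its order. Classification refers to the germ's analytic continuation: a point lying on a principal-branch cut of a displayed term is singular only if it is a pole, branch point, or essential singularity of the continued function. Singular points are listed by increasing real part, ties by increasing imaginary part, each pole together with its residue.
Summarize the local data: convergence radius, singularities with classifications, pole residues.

Denominator factor (y**2 + 5*y/4 + 12/5)^3: discriminant -643/80, complex-conjugate roots (-5/8) + ((1/40)*sqrt(3215))*i and (-5/8) - ((1/40)*sqrt(3215))*i; poles of order 3, moduli (2/5)*sqrt(15) and (2/5)*sqrt(15).
The radius of convergence is the smallest modulus among the singular points: (2/5)*sqrt(15).
The factor y**2 + 5*y/4 + 12/5 splits as (y - a)(y - a') with a = (-5/8) - ((1/40)*sqrt(3215))*i, a' = (-5/8) + ((1/40)*sqrt(3215))*i. At the order-3 pole a set g(y) = (y - a)^3*f(y) = [-10*y**2/7 + 4*y/5 + 3/16] / (y - a')^3.
Order-3 pole: residue = g''(a)/2; g''((-5/8) - ((1/40)*sqrt(3215))*i) = -((3929600/1860933949)*sqrt(3215))*i, so the residue is -((1964800/1860933949)*sqrt(3215))*i.
The factor y**2 + 5*y/4 + 12/5 splits as (y - a)(y - a') with a = (-5/8) + ((1/40)*sqrt(3215))*i, a' = (-5/8) - ((1/40)*sqrt(3215))*i. At the order-3 pole a set g(y) = (y - a)^3*f(y) = [-10*y**2/7 + 4*y/5 + 3/16] / (y - a')^3.
Order-3 pole: residue = g''(a)/2; g''((-5/8) + ((1/40)*sqrt(3215))*i) = ((3929600/1860933949)*sqrt(3215))*i, so the residue is ((1964800/1860933949)*sqrt(3215))*i.
List the singular points by increasing real part (a conjugate pair: the negative imaginary part first).

Radius of convergence at 0: (2/5)*sqrt(15).
At (-5/8) - ((1/40)*sqrt(3215))*i: a pole of order 3; residue -((1964800/1860933949)*sqrt(3215))*i.
At (-5/8) + ((1/40)*sqrt(3215))*i: a pole of order 3; residue ((1964800/1860933949)*sqrt(3215))*i.


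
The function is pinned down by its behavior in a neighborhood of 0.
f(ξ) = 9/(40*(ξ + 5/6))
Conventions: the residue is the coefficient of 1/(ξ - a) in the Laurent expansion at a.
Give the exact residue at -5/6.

The residue is 9/40.

At the order-1 pole -5/6 set g(ξ) = (ξ - (-5/6))*f(ξ) = 9/40.
Simple pole: residue = g(a) at a = -5/6, which is 9/40.


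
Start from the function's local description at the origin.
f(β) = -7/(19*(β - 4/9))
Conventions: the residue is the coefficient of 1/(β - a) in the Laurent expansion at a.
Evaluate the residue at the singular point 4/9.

At the order-1 pole 4/9 set g(β) = (β - (4/9))*f(β) = -7/19.
Simple pole: residue = g(a) at a = 4/9, which is -7/19.

The residue is -7/19.


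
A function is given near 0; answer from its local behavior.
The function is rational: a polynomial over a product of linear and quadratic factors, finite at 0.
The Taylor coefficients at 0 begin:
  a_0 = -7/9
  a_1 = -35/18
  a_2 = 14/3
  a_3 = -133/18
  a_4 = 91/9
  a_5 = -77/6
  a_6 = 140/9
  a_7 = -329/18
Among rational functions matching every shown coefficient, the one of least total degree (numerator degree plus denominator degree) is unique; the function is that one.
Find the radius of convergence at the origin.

No rational of total degree below 3 reproduces all 8 coefficients; solving the [1/2] Pade equations on them gives f(θ) = (-7*θ/2 - 7/9)/(θ + 1)**2, whose expansion matches every shown term.
Denominator factor (θ + 1)^2: pole of order 2 at -1, modulus 1.
The radius of convergence is the smallest modulus among the singular points: 1.

The radius of convergence is 1.


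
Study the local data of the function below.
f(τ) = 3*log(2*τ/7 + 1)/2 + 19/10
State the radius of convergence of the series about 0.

The radius of convergence is 7/2.

Branch term (3/2)*log(1 - τ/(-7/2)): its argument vanishes at τ = -7/2, a logarithmic branch point, modulus 7/2.
The radius of convergence is the smallest modulus among the singular points: 7/2.


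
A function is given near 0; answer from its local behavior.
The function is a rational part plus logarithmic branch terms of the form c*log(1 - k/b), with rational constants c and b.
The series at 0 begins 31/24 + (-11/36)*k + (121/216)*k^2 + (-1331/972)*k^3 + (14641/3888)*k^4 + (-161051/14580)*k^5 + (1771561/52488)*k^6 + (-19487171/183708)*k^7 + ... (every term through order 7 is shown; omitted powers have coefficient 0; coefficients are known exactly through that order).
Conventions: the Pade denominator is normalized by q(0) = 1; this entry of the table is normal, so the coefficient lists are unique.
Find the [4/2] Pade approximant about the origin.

The Pade approximant has numerator coefficients [31/24, 649/108, 19481/3240, -1331/4860, 14641/174960]; denominator coefficients [1, 44/9, 242/45].

Taylor coefficients needed (read off): a_0 = 31/24, a_1 = -11/36, a_2 = 121/216, a_3 = -1331/972, a_4 = 14641/3888, a_5 = -161051/14580, a_6 = 1771561/52488.
Write the denominator as Q(k) = 1 + q1*k + q2*k^2. Requiring Q*f - P = O(k^7) with deg P <= 4 kills the coefficients of k^5..k^6 in Q*f:
  k^5: a_5 + q1*a_4 + q2*a_3 = 0, i.e. -161051/14580 + (14641/3888)*q1 + (-1331/972)*q2 = 0.
  k^6: a_6 + q1*a_5 + q2*a_4 = 0, i.e. 1771561/52488 + (-161051/14580)*q1 + (14641/3888)*q2 = 0.
Solving this linear system: q1 = 44/9, q2 = 242/45.
The numerator is Q*f truncated at degree 4: P0 = a_0 = 31/24; P1 = a_1 + q1*a_0 = 649/108; P2 = a_2 + q1*a_1 + q2*a_0 = 19481/3240; P3 = a_3 + q1*a_2 + q2*a_1 = -1331/4860; P4 = a_4 + q1*a_3 + q2*a_2 = 14641/174960.


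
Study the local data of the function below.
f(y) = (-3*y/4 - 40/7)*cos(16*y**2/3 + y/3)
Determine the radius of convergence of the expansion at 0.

The radius of convergence is infinite.

The factor cos(16*y**2/3 + y/3) is entire and contributes no finite singular point.
The polynomial part has no poles.
No finite singular points: the Taylor series at 0 converges everywhere.


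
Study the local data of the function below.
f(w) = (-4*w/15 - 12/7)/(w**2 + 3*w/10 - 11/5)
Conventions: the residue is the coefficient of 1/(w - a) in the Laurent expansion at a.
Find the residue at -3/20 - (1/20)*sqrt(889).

The factor w**2 + 3*w/10 - 11/5 splits as (w - a)(w - a') with a = -3/20 - (1/20)*sqrt(889), a' = -3/20 + (1/20)*sqrt(889). At the order-1 pole a set g(w) = (w - a)*f(w) = [-4*w/15 - 12/7] / (w - a').
Simple pole: residue = g(a) at a = -3/20 - (1/20)*sqrt(889), which is -2/15 + (586/31115)*sqrt(889).

The residue is -2/15 + (586/31115)*sqrt(889).


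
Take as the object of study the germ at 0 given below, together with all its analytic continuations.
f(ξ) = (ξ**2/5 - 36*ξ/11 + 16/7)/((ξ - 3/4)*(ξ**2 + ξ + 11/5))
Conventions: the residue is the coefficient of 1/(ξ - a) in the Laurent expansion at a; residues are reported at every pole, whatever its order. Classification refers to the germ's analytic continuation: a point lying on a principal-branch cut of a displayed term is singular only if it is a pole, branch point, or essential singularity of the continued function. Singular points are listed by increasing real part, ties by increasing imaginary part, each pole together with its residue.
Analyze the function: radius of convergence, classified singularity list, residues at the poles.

Radius of convergence at 0: 3/4.
At (-1/2) - ((1/10)*sqrt(195))*i: a pole of order 1; residue (11686/108185) - ((115494/1406405)*sqrt(195))*i.
At (-1/2) + ((1/10)*sqrt(195))*i: a pole of order 1; residue (11686/108185) + ((115494/1406405)*sqrt(195))*i.
At 3/4: a pole of order 1; residue -347/21637.

Denominator factor (ξ**2 + ξ + 11/5): discriminant -39/5, complex-conjugate roots (-1/2) + ((1/10)*sqrt(195))*i and (-1/2) - ((1/10)*sqrt(195))*i; poles of order 1, moduli (1/5)*sqrt(55) and (1/5)*sqrt(55).
Denominator factor (ξ - 3/4): pole of order 1 at 3/4, modulus 3/4.
The radius of convergence is the smallest modulus among the singular points: 3/4.
The factor ξ**2 + ξ + 11/5 splits as (ξ - a)(ξ - a') with a = (-1/2) - ((1/10)*sqrt(195))*i, a' = (-1/2) + ((1/10)*sqrt(195))*i. At the order-1 pole a set g(ξ) = (ξ - a)*f(ξ) = [(ξ**2/5 - 36*ξ/11 + 16/7)/(ξ - 3/4)] / (ξ - a').
Simple pole: residue = g(a) at a = (-1/2) - ((1/10)*sqrt(195))*i, which is (11686/108185) - ((115494/1406405)*sqrt(195))*i.
The factor ξ**2 + ξ + 11/5 splits as (ξ - a)(ξ - a') with a = (-1/2) + ((1/10)*sqrt(195))*i, a' = (-1/2) - ((1/10)*sqrt(195))*i. At the order-1 pole a set g(ξ) = (ξ - a)*f(ξ) = [(ξ**2/5 - 36*ξ/11 + 16/7)/(ξ - 3/4)] / (ξ - a').
Simple pole: residue = g(a) at a = (-1/2) + ((1/10)*sqrt(195))*i, which is (11686/108185) + ((115494/1406405)*sqrt(195))*i.
At the order-1 pole 3/4 set g(ξ) = (ξ - (3/4))*f(ξ) = (ξ**2/5 - 36*ξ/11 + 16/7)/(ξ**2 + ξ + 11/5).
Simple pole: residue = g(a) at a = 3/4, which is -347/21637.
List the singular points by increasing real part (a conjugate pair: the negative imaginary part first).


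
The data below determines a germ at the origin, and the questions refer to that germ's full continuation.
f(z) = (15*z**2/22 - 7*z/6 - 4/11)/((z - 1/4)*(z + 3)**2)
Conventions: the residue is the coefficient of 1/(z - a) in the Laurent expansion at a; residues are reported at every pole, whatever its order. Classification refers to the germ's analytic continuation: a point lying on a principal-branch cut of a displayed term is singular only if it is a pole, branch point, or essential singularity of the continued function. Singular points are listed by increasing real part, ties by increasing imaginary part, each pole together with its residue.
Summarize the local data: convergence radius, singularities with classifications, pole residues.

Radius of convergence at 0: 1/4.
At -3: a pole of order 2; residue 4126/5577.
At 1/4: a pole of order 1; residue -647/11154.

Denominator factor (z - 1/4): pole of order 1 at 1/4, modulus 1/4.
Denominator factor (z + 3)^2: pole of order 2 at -3, modulus 3.
The radius of convergence is the smallest modulus among the singular points: 1/4.
At the order-2 pole -3 set g(z) = (z - (-3))^2*f(z) = (15*z**2/22 - 7*z/6 - 4/11)/(z - 1/4).
Order-2 pole: residue = g'(a); g'(-3) = 4126/5577, so the residue is 4126/5577.
At the order-1 pole 1/4 set g(z) = (z - (1/4))*f(z) = (15*z**2/22 - 7*z/6 - 4/11)/(z + 3)**2.
Simple pole: residue = g(a) at a = 1/4, which is -647/11154.
List the singular points by increasing real part (a conjugate pair: the negative imaginary part first).


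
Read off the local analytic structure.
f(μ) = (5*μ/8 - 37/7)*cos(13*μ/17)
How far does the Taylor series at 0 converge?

The radius of convergence is infinite.

The factor cos(13*μ/17) is entire and contributes no finite singular point.
The polynomial part has no poles.
No finite singular points: the Taylor series at 0 converges everywhere.


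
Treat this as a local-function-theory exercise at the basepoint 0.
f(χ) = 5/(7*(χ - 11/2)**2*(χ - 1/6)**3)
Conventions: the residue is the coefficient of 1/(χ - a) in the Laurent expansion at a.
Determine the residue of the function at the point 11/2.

The residue is -1215/458752.

At the order-2 pole 11/2 set g(χ) = (χ - (11/2))^2*f(χ) = 5/(7*(χ - 1/6)**3).
Order-2 pole: residue = g'(a); g'(11/2) = -1215/458752, so the residue is -1215/458752.


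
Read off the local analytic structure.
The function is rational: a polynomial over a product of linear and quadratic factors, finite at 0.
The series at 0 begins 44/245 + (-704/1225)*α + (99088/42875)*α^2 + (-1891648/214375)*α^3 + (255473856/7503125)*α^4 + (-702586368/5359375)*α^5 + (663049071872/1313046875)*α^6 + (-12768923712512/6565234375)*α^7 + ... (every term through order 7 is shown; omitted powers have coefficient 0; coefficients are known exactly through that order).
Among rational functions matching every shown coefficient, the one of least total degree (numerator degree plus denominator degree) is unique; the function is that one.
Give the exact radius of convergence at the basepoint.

The radius of convergence is 7/2 - (1/2)*sqrt(42).

No rational of total degree below 3 reproduces all 8 coefficients; solving the [0/3] Pade equations on them gives f(α) = -11/(28*(α - 5/4)*(α**2 + 7*α + 7/4)), whose expansion matches every shown term.
Denominator factor (α**2 + 7*α + 7/4): discriminant 42, real irrational roots -7/2 + (1/2)*sqrt(42) and -7/2 - (1/2)*sqrt(42); poles of order 1, moduli 7/2 - (1/2)*sqrt(42) and 7/2 + (1/2)*sqrt(42).
Denominator factor (α - 5/4): pole of order 1 at 5/4, modulus 5/4.
The radius of convergence is the smallest modulus among the singular points: 7/2 - (1/2)*sqrt(42).


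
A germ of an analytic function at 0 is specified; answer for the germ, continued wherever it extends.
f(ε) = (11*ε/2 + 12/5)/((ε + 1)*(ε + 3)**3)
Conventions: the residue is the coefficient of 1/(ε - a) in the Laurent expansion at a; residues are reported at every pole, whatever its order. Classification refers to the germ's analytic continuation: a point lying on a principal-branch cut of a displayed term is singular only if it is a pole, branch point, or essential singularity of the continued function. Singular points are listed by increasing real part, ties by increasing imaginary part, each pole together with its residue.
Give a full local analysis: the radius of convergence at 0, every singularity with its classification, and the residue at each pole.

Radius of convergence at 0: 1.
At -3: a pole of order 3; residue 31/80.
At -1: a pole of order 1; residue -31/80.

Denominator factor (ε + 3)^3: pole of order 3 at -3, modulus 3.
Denominator factor (ε + 1): pole of order 1 at -1, modulus 1.
The radius of convergence is the smallest modulus among the singular points: 1.
At the order-3 pole -3 set g(ε) = (ε - (-3))^3*f(ε) = (11*ε/2 + 12/5)/(ε + 1).
Order-3 pole: residue = g''(a)/2; g''(-3) = 31/40, so the residue is 31/80.
At the order-1 pole -1 set g(ε) = (ε - (-1))*f(ε) = (11*ε/2 + 12/5)/(ε + 3)**3.
Simple pole: residue = g(a) at a = -1, which is -31/80.
List the singular points by increasing real part (a conjugate pair: the negative imaginary part first).
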